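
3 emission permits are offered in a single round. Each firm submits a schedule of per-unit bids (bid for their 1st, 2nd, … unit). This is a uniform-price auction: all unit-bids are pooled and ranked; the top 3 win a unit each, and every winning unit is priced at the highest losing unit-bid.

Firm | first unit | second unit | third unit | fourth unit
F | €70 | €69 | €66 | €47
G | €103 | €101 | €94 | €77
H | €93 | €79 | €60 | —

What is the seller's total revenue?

All unit-bids, highest first — top 3: 103 (G-1), 101 (G-2), 94 (G-3)
First bid not allocated: €93.
Allocation: G 3. Every unit priced at €93.
Revenue = 3 × 93 = €279.

Total revenue: €279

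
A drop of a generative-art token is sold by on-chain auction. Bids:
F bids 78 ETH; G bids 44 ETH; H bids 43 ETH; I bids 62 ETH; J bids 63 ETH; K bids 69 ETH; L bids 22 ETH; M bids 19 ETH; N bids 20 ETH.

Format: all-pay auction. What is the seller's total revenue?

Bids in order: 78 (F) > 69 (K) > 63 (J) > 62 (I) > 44 (G) > 43 (H) > …
F wins with the top bid; all bids are sunk regardless.
Every bidder forfeits their bid regardless of winning.
Revenue = 78 + 44 + 43 + 62 + 63 + 69 + 22 + 19 + 20 = 420 ETH.

Total revenue: 420 ETH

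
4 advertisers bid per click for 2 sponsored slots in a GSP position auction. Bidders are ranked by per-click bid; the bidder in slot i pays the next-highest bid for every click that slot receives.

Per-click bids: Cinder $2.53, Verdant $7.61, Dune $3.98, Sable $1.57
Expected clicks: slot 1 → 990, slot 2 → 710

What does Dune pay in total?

Sorting advertisers: $7.61 (Verdant) > $3.98 (Dune) > $2.53 (Cinder) > …
Dune holds slot 2 → pays next bid $2.53 × 710 clicks = $1796.30.

Dune pays $1796.30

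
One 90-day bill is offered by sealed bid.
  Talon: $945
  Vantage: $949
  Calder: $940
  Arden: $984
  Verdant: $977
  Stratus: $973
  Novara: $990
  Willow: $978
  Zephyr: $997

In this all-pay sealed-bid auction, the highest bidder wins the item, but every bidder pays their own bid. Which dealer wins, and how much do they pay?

Sorting bids: 997 (Zephyr) > 990 (Novara) > 984 (Arden) > 978 (Willow) > 977 (Verdant) > 973 (Stratus) > …
Zephyr is highest and takes the item; every bidder forfeits their bid.

Zephyr pays $997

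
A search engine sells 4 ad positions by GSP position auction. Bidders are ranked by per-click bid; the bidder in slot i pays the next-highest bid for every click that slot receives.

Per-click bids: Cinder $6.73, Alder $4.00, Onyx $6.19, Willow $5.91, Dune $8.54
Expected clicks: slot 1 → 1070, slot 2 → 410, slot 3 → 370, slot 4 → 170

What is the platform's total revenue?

Ranked by bid: $8.54 (Dune) > $6.73 (Cinder) > $6.19 (Onyx) > $5.91 (Willow) > $4.00 (Alder)
Slot 1: Dune pays $6.73 × 1070 = $7201.10
Slot 2: Cinder pays $6.19 × 410 = $2537.90
Slot 3: Onyx pays $5.91 × 370 = $2186.70
Slot 4: Willow pays $4.00 × 170 = $680.00
Total = $12605.70

Total revenue: $12605.70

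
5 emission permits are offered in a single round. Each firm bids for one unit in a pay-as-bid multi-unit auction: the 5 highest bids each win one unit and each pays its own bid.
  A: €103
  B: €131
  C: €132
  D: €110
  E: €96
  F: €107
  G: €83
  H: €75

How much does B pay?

Ordering the bids: 132 (C), 131 (B), 110 (D), 107 (F), 103 (A), 96 (E), 83 (G), …
Winners (5 units): C, B, D, F, A.
B wins → own bid €131.

B pays €131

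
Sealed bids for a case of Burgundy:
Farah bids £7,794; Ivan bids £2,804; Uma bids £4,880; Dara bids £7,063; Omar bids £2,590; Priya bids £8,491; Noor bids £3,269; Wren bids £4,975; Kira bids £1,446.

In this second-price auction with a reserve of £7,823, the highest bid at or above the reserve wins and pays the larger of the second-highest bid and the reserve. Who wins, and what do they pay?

Rule: the highest bid at or above the reserve wins and pays the larger of the second-highest bid and the reserve.
Bids in order: 8,491 (Priya) > 7,794 (Farah) > 7,063 (Dara) > 4,975 (Wren) > 4,880 (Uma) > 3,269 (Noor) > …
Highest eligible bid: Priya at £8,491.
Second-highest bid £7,794 is below the reserve £7,823, so the reserve binds → payment £7,823.

Priya pays £7,823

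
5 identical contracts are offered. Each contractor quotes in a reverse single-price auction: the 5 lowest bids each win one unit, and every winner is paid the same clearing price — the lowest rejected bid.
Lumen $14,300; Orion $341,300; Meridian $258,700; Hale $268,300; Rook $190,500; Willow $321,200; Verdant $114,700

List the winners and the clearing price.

Lumen, Verdant, Rook, Meridian, Hale; each is paid $321,200

Ordering the bids: 14,300 (Lumen), 114,700 (Verdant), 190,500 (Rook), 258,700 (Meridian), 268,300 (Hale), 321,200 (Willow), 341,300 (Orion)
Lowest 5: Lumen, Verdant, Rook, Meridian, Hale.
Clearing price = lowest rejected bid = $321,200.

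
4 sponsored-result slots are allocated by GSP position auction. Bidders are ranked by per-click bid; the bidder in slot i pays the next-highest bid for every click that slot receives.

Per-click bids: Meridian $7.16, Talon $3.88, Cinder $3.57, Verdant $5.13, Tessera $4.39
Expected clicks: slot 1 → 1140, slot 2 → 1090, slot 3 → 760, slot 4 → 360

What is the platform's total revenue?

Total revenue: $14867.30

Ranked by bid: $7.16 (Meridian) > $5.13 (Verdant) > $4.39 (Tessera) > $3.88 (Talon) > $3.57 (Cinder)
Slot 1: Meridian pays $5.13 × 1140 = $5848.20
Slot 2: Verdant pays $4.39 × 1090 = $4785.10
Slot 3: Tessera pays $3.88 × 760 = $2948.80
Slot 4: Talon pays $3.57 × 360 = $1285.20
Total = $14867.30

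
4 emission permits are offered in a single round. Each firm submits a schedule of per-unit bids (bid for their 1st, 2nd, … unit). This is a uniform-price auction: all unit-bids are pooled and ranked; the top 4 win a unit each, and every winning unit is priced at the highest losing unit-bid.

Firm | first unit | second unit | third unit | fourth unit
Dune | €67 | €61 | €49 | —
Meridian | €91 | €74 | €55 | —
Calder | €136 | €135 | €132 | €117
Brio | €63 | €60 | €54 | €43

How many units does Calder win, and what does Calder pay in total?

Pooled unit-bids ranked (top 4): 136 (Calder-1), 135 (Calder-2), 132 (Calder-3), 117 (Calder-4)
The (k+1)-th unit-bid is €91.
Calder wins 4 unit(s) at €91 each.

Calder: 4 units, pays €364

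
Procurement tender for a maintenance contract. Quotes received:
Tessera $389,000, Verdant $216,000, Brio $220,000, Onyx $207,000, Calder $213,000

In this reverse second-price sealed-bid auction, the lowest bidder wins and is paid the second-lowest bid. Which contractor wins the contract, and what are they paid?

Rule: the lowest bidder wins and is paid the second-lowest bid.
Bids ranked: 207,000 (Onyx) < 213,000 (Calder) < 216,000 (Verdant) < 220,000 (Brio) < 389,000 (Tessera)
Onyx wins with the lowest bid; price is set by the runner-up at $213,000.

Onyx is paid $213,000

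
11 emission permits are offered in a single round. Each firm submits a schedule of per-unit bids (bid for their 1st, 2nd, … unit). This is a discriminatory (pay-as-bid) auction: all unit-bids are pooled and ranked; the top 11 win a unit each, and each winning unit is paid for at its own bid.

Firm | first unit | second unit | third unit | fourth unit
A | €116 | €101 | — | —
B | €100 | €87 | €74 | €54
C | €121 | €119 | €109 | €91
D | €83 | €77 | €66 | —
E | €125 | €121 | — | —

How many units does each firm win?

A 2, B 2, C 4, D 1, E 2

All unit-bids, highest first — top 11: 125 (E-1), 121 (C-1), 121 (E-2), 119 (C-2), 116 (A-1), 109 (C-3), 101 (A-2), 100 (B-1), 91 (C-4), 87 (B-2), 83 (D-1)
Next rejected bid: €77 (not a price — pay-as-bid).
Allocation: A 2, B 2, C 4, D 1, E 2.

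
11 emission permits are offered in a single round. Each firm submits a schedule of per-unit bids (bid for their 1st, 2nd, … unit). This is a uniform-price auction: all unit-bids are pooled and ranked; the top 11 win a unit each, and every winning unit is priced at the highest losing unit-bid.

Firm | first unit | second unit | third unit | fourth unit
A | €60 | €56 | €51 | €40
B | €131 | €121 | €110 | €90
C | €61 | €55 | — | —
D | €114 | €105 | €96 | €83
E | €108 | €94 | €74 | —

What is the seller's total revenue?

All unit-bids, highest first — top 11: 131 (B-1), 121 (B-2), 114 (D-1), 110 (B-3), 108 (E-1), 105 (D-2), 96 (D-3), 94 (E-2), 90 (B-4), 83 (D-4), 74 (E-3)
First bid not allocated: €61.
Allocation: B 4, D 4, E 3. Every unit priced at €61.
Revenue = 11 × 61 = €671.

Total revenue: €671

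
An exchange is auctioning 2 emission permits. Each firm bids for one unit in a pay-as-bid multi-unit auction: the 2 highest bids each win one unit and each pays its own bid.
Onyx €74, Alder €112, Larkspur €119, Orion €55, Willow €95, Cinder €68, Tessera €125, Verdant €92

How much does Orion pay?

Orion pays €0

Bids ranked high→low: 125 (Tessera), 119 (Larkspur), 112 (Alder), 95 (Willow), …
The 2 highest are Tessera, Larkspur.
Orion does not win → €0.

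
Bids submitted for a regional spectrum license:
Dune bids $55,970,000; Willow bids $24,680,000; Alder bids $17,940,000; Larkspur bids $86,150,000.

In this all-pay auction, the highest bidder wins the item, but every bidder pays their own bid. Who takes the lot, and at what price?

Bids in order: 86,150,000 (Larkspur) > 55,970,000 (Dune) > 24,680,000 (Willow) > 17,940,000 (Alder)
Larkspur wins with the top bid; all bids are sunk regardless.

Larkspur pays $86,150,000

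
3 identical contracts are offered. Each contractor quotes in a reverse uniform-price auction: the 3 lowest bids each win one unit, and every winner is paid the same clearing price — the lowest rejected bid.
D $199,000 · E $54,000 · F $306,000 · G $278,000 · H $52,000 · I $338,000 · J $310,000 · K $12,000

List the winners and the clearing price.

K, H, E; each is paid $199,000

Sorting: 12,000 (K), 52,000 (H), 54,000 (E), 199,000 (D), 278,000 (G), …
Lowest 3: K, H, E.
First losing bid is D's $199,000, which sets the uniform price.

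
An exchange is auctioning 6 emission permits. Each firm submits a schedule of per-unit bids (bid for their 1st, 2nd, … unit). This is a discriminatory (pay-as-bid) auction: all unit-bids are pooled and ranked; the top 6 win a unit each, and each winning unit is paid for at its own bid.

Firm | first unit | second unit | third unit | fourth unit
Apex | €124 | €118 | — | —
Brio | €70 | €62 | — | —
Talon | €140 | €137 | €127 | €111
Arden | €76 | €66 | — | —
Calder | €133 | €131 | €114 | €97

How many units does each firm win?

Apex 1, Calder 2, Talon 3

Pooled unit-bids ranked (top 6): 140 (Talon-1), 137 (Talon-2), 133 (Calder-1), 131 (Calder-2), 127 (Talon-3), 124 (Apex-1)
Next rejected bid: €118 (not a price — pay-as-bid).
Allocation: Apex 1, Calder 2, Talon 3.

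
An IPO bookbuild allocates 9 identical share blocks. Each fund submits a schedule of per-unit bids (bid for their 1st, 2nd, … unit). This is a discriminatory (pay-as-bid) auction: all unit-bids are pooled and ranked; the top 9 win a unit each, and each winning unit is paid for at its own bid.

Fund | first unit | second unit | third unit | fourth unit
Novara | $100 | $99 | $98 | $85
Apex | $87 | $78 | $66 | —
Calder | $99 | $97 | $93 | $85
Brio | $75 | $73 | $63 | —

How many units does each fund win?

Apex 1, Calder 4, Novara 4

Merging the schedules and taking the best 9: 100 (Novara-1), 99 (Novara-2), 99 (Calder-1), 98 (Novara-3), 97 (Calder-2), 93 (Calder-3), 87 (Apex-1), 85 (Novara-4), 85 (Calder-4)
Next rejected bid: $78 (not a price — pay-as-bid).
Allocation: Apex 1, Calder 4, Novara 4.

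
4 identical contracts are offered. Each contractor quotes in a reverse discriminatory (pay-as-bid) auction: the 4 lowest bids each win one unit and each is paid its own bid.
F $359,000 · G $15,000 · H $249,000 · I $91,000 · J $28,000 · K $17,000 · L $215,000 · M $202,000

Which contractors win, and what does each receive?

G $15,000, K $17,000, J $28,000, I $91,000

Bids ranked low→high: 15,000 (G), 17,000 (K), 28,000 (J), 91,000 (I), 202,000 (M), 215,000 (L), …
Lowest 4: G, K, J, I.
Each winner is paid its own bid: G $15,000, K $17,000, J $28,000, I $91,000.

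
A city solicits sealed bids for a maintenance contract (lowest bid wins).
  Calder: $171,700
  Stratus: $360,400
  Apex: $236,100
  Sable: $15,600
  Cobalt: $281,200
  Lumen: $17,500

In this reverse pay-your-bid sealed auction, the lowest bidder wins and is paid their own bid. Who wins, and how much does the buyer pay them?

Bids ranked: 15,600 (Sable) < 17,500 (Lumen) < 171,700 (Calder) < 236,100 (Apex) < 281,200 (Cobalt) < 360,400 (Stratus)
First-price: Sable is paid what they bid, $15,600.

Sable is paid $15,600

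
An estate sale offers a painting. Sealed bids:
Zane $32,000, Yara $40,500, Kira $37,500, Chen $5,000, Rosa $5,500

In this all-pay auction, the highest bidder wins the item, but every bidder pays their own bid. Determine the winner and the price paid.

Bids ranked: 40,500 (Yara) > 37,500 (Kira) > 32,000 (Zane) > 5,500 (Rosa) > 5,000 (Chen)
Yara wins with the top bid; all bids are sunk regardless.

Yara pays $40,500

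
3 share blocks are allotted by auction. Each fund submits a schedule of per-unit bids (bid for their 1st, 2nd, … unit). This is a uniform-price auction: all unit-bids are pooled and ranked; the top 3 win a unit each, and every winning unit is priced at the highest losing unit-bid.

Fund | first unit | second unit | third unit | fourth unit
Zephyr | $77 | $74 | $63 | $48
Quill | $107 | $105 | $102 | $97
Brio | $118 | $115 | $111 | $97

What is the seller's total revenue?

Total revenue: $321

Pooled unit-bids ranked (top 3): 118 (Brio-1), 115 (Brio-2), 111 (Brio-3)
First bid not allocated: $107.
Allocation: Brio 3. Every unit priced at $107.
Revenue = 3 × 107 = $321.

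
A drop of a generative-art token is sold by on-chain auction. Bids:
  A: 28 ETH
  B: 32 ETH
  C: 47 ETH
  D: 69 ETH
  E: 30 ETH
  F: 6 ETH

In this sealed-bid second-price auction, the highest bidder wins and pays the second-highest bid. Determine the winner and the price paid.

Sealed-bid second-price auction: the highest bidder wins and pays the second-highest bid.
Bids ranked: 69 (D) > 47 (C) > 32 (B) > 30 (E) > 28 (A) > 6 (F)
D is highest; pays the second-highest bid, 47 ETH.

D pays 47 ETH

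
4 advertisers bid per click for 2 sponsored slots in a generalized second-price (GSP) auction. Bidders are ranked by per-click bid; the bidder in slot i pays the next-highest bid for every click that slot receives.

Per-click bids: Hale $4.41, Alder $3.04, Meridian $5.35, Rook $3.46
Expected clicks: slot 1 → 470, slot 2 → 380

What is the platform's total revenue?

Per-click bids in order: $5.35 (Meridian) > $4.41 (Hale) > $3.46 (Rook) > …
Slot 1: Meridian pays $4.41 × 470 = $2072.70
Slot 2: Hale pays $3.46 × 380 = $1314.80
Total = $3387.50

Total revenue: $3387.50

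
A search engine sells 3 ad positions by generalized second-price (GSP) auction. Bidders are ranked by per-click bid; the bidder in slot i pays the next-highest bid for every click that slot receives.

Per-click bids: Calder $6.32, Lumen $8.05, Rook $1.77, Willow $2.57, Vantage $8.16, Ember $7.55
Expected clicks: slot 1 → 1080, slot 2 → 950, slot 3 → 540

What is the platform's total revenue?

Total revenue: $19279.30

Sorting advertisers: $8.16 (Vantage) > $8.05 (Lumen) > $7.55 (Ember) > $6.32 (Calder) > …
Slot 1: Vantage pays $8.05 × 1080 = $8694.00
Slot 2: Lumen pays $7.55 × 950 = $7172.50
Slot 3: Ember pays $6.32 × 540 = $3412.80
Total = $19279.30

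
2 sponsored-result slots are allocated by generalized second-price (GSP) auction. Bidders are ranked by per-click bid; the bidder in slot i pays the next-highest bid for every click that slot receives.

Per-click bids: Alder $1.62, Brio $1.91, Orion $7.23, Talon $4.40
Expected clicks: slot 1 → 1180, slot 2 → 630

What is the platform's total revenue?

Sorting advertisers: $7.23 (Orion) > $4.40 (Talon) > $1.91 (Brio) > …
Slot 1: Orion pays $4.40 × 1180 = $5192.00
Slot 2: Talon pays $1.91 × 630 = $1203.30
Total = $6395.30

Total revenue: $6395.30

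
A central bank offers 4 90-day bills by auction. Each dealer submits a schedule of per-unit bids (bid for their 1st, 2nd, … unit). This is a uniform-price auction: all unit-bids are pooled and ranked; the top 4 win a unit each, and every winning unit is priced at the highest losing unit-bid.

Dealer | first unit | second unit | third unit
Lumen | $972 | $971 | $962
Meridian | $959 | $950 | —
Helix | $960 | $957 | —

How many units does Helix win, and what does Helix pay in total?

Merging the schedules and taking the best 4: 972 (Lumen-1), 971 (Lumen-2), 962 (Lumen-3), 960 (Helix-1)
The (k+1)-th unit-bid is $959.
Helix wins 1 unit(s) at $959 each.

Helix: 1 unit, pays $959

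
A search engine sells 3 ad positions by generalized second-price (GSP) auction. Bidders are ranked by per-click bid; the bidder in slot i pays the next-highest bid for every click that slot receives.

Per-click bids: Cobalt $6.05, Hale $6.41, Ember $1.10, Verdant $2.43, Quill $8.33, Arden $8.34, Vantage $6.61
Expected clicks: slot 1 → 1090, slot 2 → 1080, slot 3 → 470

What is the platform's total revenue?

Per-click bids in order: $8.34 (Arden) > $8.33 (Quill) > $6.61 (Vantage) > $6.41 (Hale) > …
Slot 1: Arden pays $8.33 × 1090 = $9079.70
Slot 2: Quill pays $6.61 × 1080 = $7138.80
Slot 3: Vantage pays $6.41 × 470 = $3012.70
Total = $19231.20

Total revenue: $19231.20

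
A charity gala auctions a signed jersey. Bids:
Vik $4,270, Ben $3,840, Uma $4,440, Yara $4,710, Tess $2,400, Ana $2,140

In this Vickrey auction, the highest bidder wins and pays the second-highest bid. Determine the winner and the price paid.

Bids ranked: 4,710 (Yara) > 4,440 (Uma) > 4,270 (Vik) > 3,840 (Ben) > 2,400 (Tess) > 2,140 (Ana)
Second-price: Yara pays Uma's bid of $4,440.

Yara pays $4,440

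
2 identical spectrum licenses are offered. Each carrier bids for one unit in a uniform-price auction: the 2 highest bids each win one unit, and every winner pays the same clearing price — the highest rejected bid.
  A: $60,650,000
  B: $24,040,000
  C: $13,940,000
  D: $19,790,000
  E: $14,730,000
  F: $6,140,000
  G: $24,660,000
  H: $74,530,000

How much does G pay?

G pays $0

Bids ranked high→low: 74,530,000 (H), 60,650,000 (A), 24,660,000 (G), 24,040,000 (B), …
Top 2: H, A.
Highest unsuccessful bid: $24,660,000 → clearing price.
G does not win → pays $0.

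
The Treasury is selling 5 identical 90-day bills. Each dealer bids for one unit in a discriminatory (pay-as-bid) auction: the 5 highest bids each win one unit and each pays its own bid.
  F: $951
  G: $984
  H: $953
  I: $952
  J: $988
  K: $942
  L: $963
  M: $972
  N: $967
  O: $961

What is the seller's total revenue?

Total revenue: $4,874

Sorting: 988 (J), 984 (G), 972 (M), 967 (N), 963 (L), 961 (O), 953 (H), …
Top 5: J, G, M, N, L.
Total revenue = 988 + 984 + 972 + 967 + 963 = $4,874.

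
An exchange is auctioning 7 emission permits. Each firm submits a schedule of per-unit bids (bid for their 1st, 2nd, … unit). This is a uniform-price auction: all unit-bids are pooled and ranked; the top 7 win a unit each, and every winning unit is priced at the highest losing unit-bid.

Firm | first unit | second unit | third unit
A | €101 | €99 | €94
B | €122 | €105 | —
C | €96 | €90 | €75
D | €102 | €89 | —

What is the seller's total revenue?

All unit-bids, highest first — top 7: 122 (B-1), 105 (B-2), 102 (D-1), 101 (A-1), 99 (A-2), 96 (C-1), 94 (A-3)
First bid not allocated: €90.
Allocation: A 3, B 2, C 1, D 1. Every unit priced at €90.
Revenue = 7 × 90 = €630.

Total revenue: €630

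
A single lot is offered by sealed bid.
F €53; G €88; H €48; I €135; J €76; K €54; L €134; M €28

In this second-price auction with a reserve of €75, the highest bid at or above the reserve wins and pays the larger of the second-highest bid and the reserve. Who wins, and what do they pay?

I pays €134

Bids ranked: 135 (I) > 134 (L) > 88 (G) > 76 (J) > 54 (K) > 53 (F) > …
I has the top bid at or above the reserve (€135).
max(second-highest €134, reserve €75) = €134; the reserve does not bind.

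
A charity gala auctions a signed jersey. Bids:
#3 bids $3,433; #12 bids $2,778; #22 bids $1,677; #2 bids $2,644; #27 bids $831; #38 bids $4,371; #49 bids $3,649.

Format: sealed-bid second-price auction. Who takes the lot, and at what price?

Rule: the highest bidder wins and pays the second-highest bid.
Bids ranked: 4,371 (#38) > 3,649 (#49) > 3,433 (#3) > 2,778 (#12) > 2,644 (#2) > 1,677 (#22) > …
#38 is highest; pays the second-highest bid, $3,649.

#38 pays $3,649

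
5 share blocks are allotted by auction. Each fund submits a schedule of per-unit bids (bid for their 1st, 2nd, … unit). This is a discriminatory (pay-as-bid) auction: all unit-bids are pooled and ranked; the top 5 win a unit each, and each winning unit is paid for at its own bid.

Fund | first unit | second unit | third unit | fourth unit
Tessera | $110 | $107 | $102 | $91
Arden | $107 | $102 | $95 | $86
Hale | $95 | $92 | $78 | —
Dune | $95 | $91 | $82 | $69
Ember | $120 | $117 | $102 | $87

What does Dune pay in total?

All unit-bids, highest first — top 5: 120 (Ember-1), 117 (Ember-2), 110 (Tessera-1), 107 (Tessera-2), 107 (Arden-1)
Next rejected bid: $102 (not a price — pay-as-bid).
Dune wins no units.

Dune pays $0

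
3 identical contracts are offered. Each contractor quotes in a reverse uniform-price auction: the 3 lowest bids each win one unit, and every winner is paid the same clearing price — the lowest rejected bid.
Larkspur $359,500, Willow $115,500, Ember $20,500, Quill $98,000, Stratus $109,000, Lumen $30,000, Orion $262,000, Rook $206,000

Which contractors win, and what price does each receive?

Bids ranked low→high: 20,500 (Ember), 30,000 (Lumen), 98,000 (Quill), 109,000 (Stratus), 115,500 (Willow), …
The 3 lowest are Ember, Lumen, Quill.
Clearing price = lowest rejected bid = $109,000.

Ember, Lumen, Quill; each is paid $109,000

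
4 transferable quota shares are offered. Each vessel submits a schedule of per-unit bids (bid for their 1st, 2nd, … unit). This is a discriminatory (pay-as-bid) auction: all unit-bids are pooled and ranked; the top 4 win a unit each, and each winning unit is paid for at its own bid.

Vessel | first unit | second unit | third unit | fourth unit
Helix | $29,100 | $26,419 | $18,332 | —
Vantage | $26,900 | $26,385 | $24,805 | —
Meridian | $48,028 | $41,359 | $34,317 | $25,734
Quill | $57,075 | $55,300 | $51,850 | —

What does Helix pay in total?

Helix pays $0

Pooled unit-bids ranked (top 4): 57,075 (Quill-1), 55,300 (Quill-2), 51,850 (Quill-3), 48,028 (Meridian-1)
Next rejected bid: $41,359 (not a price — pay-as-bid).
Helix wins no units.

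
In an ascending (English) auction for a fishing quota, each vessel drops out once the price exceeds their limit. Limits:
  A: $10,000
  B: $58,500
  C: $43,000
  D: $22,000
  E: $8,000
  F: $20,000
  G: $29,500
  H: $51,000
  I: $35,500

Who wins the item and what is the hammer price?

B wins at $51,000

Limits ranked: 58,500 (B) > 51,000 (H) > 43,000 (C) > 35,500 (I) > 29,500 (G) > 22,000 (D) > …
Bidding ends when H exits at $51,000; B takes it.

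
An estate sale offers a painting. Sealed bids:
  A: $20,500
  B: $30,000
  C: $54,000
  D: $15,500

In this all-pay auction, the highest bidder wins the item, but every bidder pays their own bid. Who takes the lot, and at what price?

Rule: the highest bidder wins the item, but every bidder pays their own bid.
Bids in order: 54,000 (C) > 30,000 (B) > 20,500 (A) > 15,500 (D)
C wins with the top bid; all bids are sunk regardless.

C pays $54,000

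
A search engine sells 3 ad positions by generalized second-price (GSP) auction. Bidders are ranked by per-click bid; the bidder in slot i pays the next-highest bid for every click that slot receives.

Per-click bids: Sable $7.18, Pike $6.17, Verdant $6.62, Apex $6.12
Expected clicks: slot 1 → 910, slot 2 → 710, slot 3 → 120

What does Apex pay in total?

Ranked by bid: $7.18 (Sable) > $6.62 (Verdant) > $6.17 (Pike) > $6.12 (Apex)
Apex ranks below slot 3 → no slot, pays nothing.

Apex pays $0.00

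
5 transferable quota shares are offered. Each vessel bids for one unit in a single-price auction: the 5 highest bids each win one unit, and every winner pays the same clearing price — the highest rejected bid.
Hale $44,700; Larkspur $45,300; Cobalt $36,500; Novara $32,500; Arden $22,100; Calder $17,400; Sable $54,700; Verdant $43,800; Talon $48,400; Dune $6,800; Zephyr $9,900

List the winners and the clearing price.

Sable, Talon, Larkspur, Hale, Verdant; each pays $36,500

Sorting: 54,700 (Sable), 48,400 (Talon), 45,300 (Larkspur), 44,700 (Hale), 43,800 (Verdant), 36,500 (Cobalt), 32,500 (Novara), …
Winners (5 units): Sable, Talon, Larkspur, Hale, Verdant.
Clearing price = highest rejected bid = $36,500.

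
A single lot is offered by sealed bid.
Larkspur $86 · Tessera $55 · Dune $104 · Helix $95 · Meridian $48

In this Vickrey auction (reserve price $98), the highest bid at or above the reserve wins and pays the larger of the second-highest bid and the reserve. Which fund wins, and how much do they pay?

Bids ranked: 104 (Dune) > 95 (Helix) > 86 (Larkspur) > 55 (Tessera) > 48 (Meridian)
Highest eligible bid: Dune at $104.
Second-highest bid $95 is below the reserve $98, so the reserve binds → payment $98.

Dune pays $98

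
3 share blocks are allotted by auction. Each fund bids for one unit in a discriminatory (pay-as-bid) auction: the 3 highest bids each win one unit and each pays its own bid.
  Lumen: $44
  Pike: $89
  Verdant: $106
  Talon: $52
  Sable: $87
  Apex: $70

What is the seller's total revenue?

Total revenue: $282

Ordering the bids: 106 (Verdant), 89 (Pike), 87 (Sable), 70 (Apex), 52 (Talon), …
The 3 highest are Verdant, Pike, Sable.
Total revenue = 106 + 89 + 87 = $282.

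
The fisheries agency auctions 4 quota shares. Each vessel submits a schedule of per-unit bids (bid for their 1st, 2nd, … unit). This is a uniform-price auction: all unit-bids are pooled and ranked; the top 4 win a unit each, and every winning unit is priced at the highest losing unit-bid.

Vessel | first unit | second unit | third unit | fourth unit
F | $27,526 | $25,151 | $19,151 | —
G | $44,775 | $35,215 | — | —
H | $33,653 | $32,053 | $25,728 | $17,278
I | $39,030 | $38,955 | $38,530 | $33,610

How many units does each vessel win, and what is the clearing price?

G 1, I 3; clearing price $35,215

Pooled unit-bids ranked (top 4): 44,775 (G-1), 39,030 (I-1), 38,955 (I-2), 38,530 (I-3)
Highest rejected unit-bid = $35,215.
Allocation: G 1, I 3.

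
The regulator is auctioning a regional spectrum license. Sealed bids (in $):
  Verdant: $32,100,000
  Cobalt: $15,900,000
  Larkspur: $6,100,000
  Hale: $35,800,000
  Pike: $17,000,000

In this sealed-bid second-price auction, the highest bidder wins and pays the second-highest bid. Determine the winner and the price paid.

Hale pays $32,100,000

Sorting bids: 35,800,000 (Hale) > 32,100,000 (Verdant) > 17,000,000 (Pike) > 15,900,000 (Cobalt) > 6,100,000 (Larkspur)
Hale is highest; pays the second-highest bid, $32,100,000.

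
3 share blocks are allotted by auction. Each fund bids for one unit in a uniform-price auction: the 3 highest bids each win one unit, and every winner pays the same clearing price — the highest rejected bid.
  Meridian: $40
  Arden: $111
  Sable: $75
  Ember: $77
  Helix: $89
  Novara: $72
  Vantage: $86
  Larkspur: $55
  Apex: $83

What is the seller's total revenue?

Bids ranked high→low: 111 (Arden), 89 (Helix), 86 (Vantage), 83 (Apex), 77 (Ember), …
Top 3: Arden, Helix, Vantage.
First losing bid is Apex's $83, which sets the uniform price.
Total revenue = 3 × $83 = $249.

Total revenue: $249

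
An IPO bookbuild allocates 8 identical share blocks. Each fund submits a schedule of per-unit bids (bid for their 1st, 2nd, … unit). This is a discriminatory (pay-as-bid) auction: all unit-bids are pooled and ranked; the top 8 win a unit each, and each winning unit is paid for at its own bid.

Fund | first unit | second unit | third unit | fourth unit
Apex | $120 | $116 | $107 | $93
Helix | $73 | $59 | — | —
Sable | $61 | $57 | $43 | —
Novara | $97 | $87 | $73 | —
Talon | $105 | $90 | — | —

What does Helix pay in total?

All unit-bids, highest first — top 8: 120 (Apex-1), 116 (Apex-2), 107 (Apex-3), 105 (Talon-1), 97 (Novara-1), 93 (Apex-4), 90 (Talon-2), 87 (Novara-2)
Next rejected bid: $73 (not a price — pay-as-bid).
Helix wins no units.

Helix pays $0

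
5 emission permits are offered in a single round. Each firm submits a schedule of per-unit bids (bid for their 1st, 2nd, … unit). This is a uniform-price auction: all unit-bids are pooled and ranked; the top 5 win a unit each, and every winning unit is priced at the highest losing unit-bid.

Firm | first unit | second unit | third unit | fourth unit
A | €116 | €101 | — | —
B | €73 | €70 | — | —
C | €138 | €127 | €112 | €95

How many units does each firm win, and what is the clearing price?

All unit-bids, highest first — top 5: 138 (C-1), 127 (C-2), 116 (A-1), 112 (C-3), 101 (A-2)
Highest rejected unit-bid = €95.
Allocation: A 2, C 3.

A 2, C 3; clearing price €95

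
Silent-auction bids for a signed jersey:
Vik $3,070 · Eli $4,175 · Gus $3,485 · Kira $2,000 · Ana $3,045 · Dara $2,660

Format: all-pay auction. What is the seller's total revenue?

All-pay auction: the highest bidder wins the item, but every bidder pays their own bid.
Sorting bids: 4,175 (Eli) > 3,485 (Gus) > 3,070 (Vik) > 3,045 (Ana) > 2,660 (Dara) > 2,000 (Kira)
Eli wins with the top bid; all bids are sunk regardless.
Every bidder forfeits their bid regardless of winning.
Revenue = 3,070 + 4,175 + 3,485 + 2,000 + 3,045 + 2,660 = $18,435.

Total revenue: $18,435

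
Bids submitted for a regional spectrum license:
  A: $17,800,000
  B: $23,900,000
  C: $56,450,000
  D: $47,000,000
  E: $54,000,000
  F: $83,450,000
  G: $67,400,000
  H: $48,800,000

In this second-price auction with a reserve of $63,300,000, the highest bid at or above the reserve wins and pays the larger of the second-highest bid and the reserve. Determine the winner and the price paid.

F pays $67,400,000

Bids ranked: 83,450,000 (F) > 67,400,000 (G) > 56,450,000 (C) > 54,000,000 (E) > 48,800,000 (H) > 47,000,000 (D) > …
Highest eligible bid: F at $83,450,000.
Second-highest bid $67,400,000 exceeds the reserve $63,300,000 → payment $67,400,000.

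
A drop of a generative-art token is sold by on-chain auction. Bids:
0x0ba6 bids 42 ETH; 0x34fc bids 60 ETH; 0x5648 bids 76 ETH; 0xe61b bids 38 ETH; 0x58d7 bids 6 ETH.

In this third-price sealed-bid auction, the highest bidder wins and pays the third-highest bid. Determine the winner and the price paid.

Rule: the highest bidder wins and pays the third-highest bid.
Bids in order: 76 (0x5648) > 60 (0x34fc) > 42 (0x0ba6) > 38 (0xe61b) > 6 (0x58d7)
0x5648 wins; payment is bid #3 in the ranking = 42 ETH.

0x5648 pays 42 ETH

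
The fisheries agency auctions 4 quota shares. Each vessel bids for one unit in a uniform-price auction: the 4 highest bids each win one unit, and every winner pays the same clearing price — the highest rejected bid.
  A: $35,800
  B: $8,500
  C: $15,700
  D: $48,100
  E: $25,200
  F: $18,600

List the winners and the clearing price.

Bids ranked high→low: 48,100 (D), 35,800 (A), 25,200 (E), 18,600 (F), 15,700 (C), 8,500 (B)
Winners (4 units): D, A, E, F.
Clearing price = highest rejected bid = $15,700.

D, A, E, F; each pays $15,700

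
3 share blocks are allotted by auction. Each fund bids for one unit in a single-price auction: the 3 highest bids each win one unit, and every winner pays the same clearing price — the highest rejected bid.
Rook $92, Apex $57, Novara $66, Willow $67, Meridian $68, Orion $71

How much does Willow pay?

Sorting: 92 (Rook), 71 (Orion), 68 (Meridian), 67 (Willow), 66 (Novara), …
Winners (3 units): Rook, Orion, Meridian.
First losing bid is Willow's $67, which sets the uniform price.
Willow does not win → pays $0.

Willow pays $0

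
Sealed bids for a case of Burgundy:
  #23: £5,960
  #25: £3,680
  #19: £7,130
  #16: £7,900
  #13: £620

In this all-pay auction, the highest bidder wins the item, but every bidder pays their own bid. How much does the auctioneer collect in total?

All-pay auction: the highest bidder wins the item, but every bidder pays their own bid.
Bids in order: 7,900 (#16) > 7,130 (#19) > 5,960 (#23) > 3,680 (#25) > 620 (#13)
#16 wins with the top bid; all bids are sunk regardless.
Every bidder forfeits their bid regardless of winning.
Revenue = 5,960 + 3,680 + 7,130 + 7,900 + 620 = £25,290.

Total revenue: £25,290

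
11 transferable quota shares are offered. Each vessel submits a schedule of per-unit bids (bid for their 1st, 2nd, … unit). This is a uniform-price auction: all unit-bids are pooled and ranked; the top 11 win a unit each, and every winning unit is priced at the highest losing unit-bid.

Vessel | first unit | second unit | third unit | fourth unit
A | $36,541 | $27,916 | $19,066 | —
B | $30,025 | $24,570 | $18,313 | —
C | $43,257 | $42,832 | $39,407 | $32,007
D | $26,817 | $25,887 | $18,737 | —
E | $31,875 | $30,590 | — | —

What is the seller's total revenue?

Merging the schedules and taking the best 11: 43,257 (C-1), 42,832 (C-2), 39,407 (C-3), 36,541 (A-1), 32,007 (C-4), 31,875 (E-1), 30,590 (E-2), 30,025 (B-1), 27,916 (A-2), 26,817 (D-1), 25,887 (D-2)
The (k+1)-th unit-bid is $24,570.
Allocation: A 2, B 1, C 4, D 2, E 2. Every unit priced at $24,570.
Revenue = 11 × 24,570 = $270,270.

Total revenue: $270,270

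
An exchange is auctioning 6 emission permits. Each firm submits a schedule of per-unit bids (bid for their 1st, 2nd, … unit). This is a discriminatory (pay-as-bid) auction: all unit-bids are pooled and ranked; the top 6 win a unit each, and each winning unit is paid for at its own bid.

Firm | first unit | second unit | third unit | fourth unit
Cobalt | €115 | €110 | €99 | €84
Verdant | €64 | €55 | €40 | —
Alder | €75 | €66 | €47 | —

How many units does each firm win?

Pooled unit-bids ranked (top 6): 115 (Cobalt-1), 110 (Cobalt-2), 99 (Cobalt-3), 84 (Cobalt-4), 75 (Alder-1), 66 (Alder-2)
Next rejected bid: €64 (not a price — pay-as-bid).
Allocation: Alder 2, Cobalt 4.

Alder 2, Cobalt 4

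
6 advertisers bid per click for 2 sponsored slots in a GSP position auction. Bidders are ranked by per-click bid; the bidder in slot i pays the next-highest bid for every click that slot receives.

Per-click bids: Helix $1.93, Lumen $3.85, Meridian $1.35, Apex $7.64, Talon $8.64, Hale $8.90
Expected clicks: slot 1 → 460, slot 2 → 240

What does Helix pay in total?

Helix pays $0.00

Per-click bids in order: $8.90 (Hale) > $8.64 (Talon) > $7.64 (Apex) > …
Helix ranks below slot 2 → no slot, pays nothing.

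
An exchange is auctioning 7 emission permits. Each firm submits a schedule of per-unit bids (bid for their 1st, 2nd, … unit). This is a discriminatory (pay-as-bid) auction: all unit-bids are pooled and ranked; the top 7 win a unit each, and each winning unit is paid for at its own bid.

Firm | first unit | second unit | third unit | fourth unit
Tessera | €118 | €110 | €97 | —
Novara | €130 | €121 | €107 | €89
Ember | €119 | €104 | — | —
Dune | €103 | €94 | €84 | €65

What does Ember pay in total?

All unit-bids, highest first — top 7: 130 (Novara-1), 121 (Novara-2), 119 (Ember-1), 118 (Tessera-1), 110 (Tessera-2), 107 (Novara-3), 104 (Ember-2)
Next rejected bid: €103 (not a price — pay-as-bid).
Ember's winning unit-bids: 119 + 104 = €223.

Ember pays €223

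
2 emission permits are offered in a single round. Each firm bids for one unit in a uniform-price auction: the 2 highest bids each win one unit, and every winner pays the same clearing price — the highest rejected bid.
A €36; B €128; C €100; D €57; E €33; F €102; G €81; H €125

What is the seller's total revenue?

Bids ranked high→low: 128 (B), 125 (H), 102 (F), 100 (C), …
Top 2: B, H.
Highest unsuccessful bid: €102 → clearing price.
Total revenue = 2 × €102 = €204.

Total revenue: €204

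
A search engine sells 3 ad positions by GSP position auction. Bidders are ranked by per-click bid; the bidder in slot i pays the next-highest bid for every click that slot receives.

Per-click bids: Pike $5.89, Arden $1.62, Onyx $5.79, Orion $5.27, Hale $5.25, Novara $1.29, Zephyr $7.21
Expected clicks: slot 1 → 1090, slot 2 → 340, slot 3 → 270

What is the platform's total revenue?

Per-click bids in order: $7.21 (Zephyr) > $5.89 (Pike) > $5.79 (Onyx) > $5.27 (Orion) > …
Slot 1: Zephyr pays $5.89 × 1090 = $6420.10
Slot 2: Pike pays $5.79 × 340 = $1968.60
Slot 3: Onyx pays $5.27 × 270 = $1422.90
Total = $9811.60

Total revenue: $9811.60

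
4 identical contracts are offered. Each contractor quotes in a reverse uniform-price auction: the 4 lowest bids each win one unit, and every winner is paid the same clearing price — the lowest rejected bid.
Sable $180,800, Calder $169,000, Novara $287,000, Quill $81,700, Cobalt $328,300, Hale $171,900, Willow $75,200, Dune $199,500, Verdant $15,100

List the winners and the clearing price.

Verdant, Willow, Quill, Calder; each is paid $171,900

Sorting: 15,100 (Verdant), 75,200 (Willow), 81,700 (Quill), 169,000 (Calder), 171,900 (Hale), 180,800 (Sable), …
The 4 lowest are Verdant, Willow, Quill, Calder.
First losing bid is Hale's $171,900, which sets the uniform price.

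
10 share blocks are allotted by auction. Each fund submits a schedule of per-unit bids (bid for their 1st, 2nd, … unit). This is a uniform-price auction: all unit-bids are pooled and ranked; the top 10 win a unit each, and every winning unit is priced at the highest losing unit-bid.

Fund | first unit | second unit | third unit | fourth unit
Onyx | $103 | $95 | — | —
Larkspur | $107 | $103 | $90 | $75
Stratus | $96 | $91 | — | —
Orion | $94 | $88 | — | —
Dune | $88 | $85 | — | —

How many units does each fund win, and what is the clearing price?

Dune 1, Larkspur 3, Onyx 2, Orion 2, Stratus 2; clearing price $85

All unit-bids, highest first — top 10: 107 (Larkspur-1), 103 (Onyx-1), 103 (Larkspur-2), 96 (Stratus-1), 95 (Onyx-2), 94 (Orion-1), 91 (Stratus-2), 90 (Larkspur-3), 88 (Orion-2), 88 (Dune-1)
First bid not allocated: $85.
Allocation: Dune 1, Larkspur 3, Onyx 2, Orion 2, Stratus 2.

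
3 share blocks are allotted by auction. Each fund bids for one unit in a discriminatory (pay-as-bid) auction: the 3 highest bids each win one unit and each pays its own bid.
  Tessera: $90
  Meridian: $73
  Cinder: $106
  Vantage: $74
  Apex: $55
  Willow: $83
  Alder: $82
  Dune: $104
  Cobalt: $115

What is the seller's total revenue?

Sorting: 115 (Cobalt), 106 (Cinder), 104 (Dune), 90 (Tessera), 83 (Willow), …
Top 3: Cobalt, Cinder, Dune.
Total revenue = 115 + 106 + 104 = $325.

Total revenue: $325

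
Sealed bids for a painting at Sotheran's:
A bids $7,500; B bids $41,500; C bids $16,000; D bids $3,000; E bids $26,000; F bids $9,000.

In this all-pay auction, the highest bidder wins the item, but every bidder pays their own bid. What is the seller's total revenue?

Sorting bids: 41,500 (B) > 26,000 (E) > 16,000 (C) > 9,000 (F) > 7,500 (A) > 3,000 (D)
Every bidder forfeits their bid regardless of winning.
Revenue = 7,500 + 41,500 + 16,000 + 3,000 + 26,000 + 9,000 = $103,000.

Total revenue: $103,000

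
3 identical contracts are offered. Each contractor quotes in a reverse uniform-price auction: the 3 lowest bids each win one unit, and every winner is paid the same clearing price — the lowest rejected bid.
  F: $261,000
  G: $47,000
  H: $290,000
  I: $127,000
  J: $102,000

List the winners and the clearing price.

Ordering the bids: 47,000 (G), 102,000 (J), 127,000 (I), 261,000 (F), 290,000 (H)
Lowest 3: G, J, I.
Clearing price = lowest rejected bid = $261,000.

G, J, I; each is paid $261,000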